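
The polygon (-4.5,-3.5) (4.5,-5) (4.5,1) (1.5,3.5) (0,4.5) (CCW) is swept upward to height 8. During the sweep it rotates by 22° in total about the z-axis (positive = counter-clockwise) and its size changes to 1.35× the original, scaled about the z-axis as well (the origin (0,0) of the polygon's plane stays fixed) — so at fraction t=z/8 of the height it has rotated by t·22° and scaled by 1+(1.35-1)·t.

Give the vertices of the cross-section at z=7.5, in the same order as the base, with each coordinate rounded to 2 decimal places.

Cross-section at z=7.5: (-3.96,-6.46) (7.93,-4.11) (5.13,3.35) (0.23,5.05) (-2.11,5.59)

t = z/height = 7.5/8 = 0.9375
s = 1 + (scale-1)·z/height = 1 + (1.35-1)·7.5/8 = 1.328125
θ = twist·z/height = 22°·7.5/8 = 20.6250° = 0.359974 rad
cos θ = 0.935906, sin θ = 0.352250 (intermediates below are computed at full precision and shown rounded to 5 d.p.)
v1: (-4.5,-3.5) → rotate → (-2.97870,-4.86080) → ×s → (-3.95609,-6.45574) → (-3.96,-6.46)
v2: (4.5,-5) → rotate → (5.97283,-3.09440) → ×s → (7.93266,-4.10976) → (7.93,-4.11)
v3: (4.5,1) → rotate → (3.85933,2.52103) → ×s → (5.12567,3.34824) → (5.13,3.35)
v4: (1.5,3.5) → rotate → (0.17098,3.80405) → ×s → (0.22709,5.05225) → (0.23,5.05)
v5: (0,4.5) → rotate → (-1.58513,4.21158) → ×s → (-2.10524,5.59350) → (-2.11,5.59)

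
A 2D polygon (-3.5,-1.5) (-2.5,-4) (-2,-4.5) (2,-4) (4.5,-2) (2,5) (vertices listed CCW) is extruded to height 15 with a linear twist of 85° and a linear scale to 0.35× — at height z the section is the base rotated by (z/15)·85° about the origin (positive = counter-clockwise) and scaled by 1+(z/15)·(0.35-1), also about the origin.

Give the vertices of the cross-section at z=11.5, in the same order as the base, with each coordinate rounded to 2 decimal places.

Cross-section at z=11.5: (-0.05,-1.91) (1.29,-1.98) (1.63,-1.86) (2.24,0.07) (1.86,1.63) (-1.86,1.96)

t = z/height = 11.5/15 = 0.766667
s = 1 + (scale-1)·z/height = 1 + (0.35-1)·11.5/15 = 0.501667
θ = twist·z/height = 85°·11.5/15 = 65.1667° = 1.137373 rad
cos θ = 0.419980, sin θ = 0.907533 (intermediates below are computed at full precision and shown rounded to 5 d.p.)
v1: (-3.5,-1.5) → rotate → (-0.10863,-3.80634) → ×s → (-0.05450,-1.90951) → (-0.05,-1.91)
v2: (-2.5,-4) → rotate → (2.58018,-3.94875) → ×s → (1.29439,-1.98096) → (1.29,-1.98)
v3: (-2,-4.5) → rotate → (3.24394,-3.70498) → ×s → (1.62738,-1.85866) → (1.63,-1.86)
v4: (2,-4) → rotate → (4.47009,0.13515) → ×s → (2.24250,0.06780) → (2.24,0.07)
v5: (4.5,-2) → rotate → (3.70498,3.24394) → ×s → (1.85866,1.62738) → (1.86,1.63)
v6: (2,5) → rotate → (-3.69771,3.91497) → ×s → (-1.85502,1.96401) → (-1.86,1.96)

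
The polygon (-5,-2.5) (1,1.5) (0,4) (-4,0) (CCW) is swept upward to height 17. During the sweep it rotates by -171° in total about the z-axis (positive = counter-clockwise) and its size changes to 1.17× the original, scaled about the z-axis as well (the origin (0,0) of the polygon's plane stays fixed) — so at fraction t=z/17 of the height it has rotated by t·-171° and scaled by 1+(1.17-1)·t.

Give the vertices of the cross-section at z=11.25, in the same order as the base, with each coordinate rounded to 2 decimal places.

t = z/height = 11.25/17 = 0.661765
s = 1 + (scale-1)·z/height = 1 + (1.17-1)·11.25/17 = 1.112500
θ = twist·z/height = -171°·11.25/17 = -113.1618° = -1.975045 rad
cos θ = -0.393328, sin θ = -0.919398 (intermediates below are computed at full precision and shown rounded to 5 d.p.)
v1: (-5,-2.5) → rotate → (-0.33185,5.58031) → ×s → (-0.36919,6.20810) → (-0.37,6.21)
v2: (1,1.5) → rotate → (0.98577,-1.50939) → ×s → (1.09667,-1.67920) → (1.10,-1.68)
v3: (0,4) → rotate → (3.67759,-1.57331) → ×s → (4.09132,-1.75031) → (4.09,-1.75)
v4: (-4,0) → rotate → (1.57331,3.67759) → ×s → (1.75031,4.09132) → (1.75,4.09)

Cross-section at z=11.25: (-0.37,6.21) (1.10,-1.68) (4.09,-1.75) (1.75,4.09)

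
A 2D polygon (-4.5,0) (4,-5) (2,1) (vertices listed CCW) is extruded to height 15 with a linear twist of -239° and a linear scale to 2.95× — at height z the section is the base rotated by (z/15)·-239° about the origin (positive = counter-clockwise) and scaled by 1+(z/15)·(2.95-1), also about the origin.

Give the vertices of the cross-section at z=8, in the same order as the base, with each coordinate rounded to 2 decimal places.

t = z/height = 8/15 = 0.533333
s = 1 + (scale-1)·z/height = 1 + (2.95-1)·8/15 = 2.040000
θ = twist·z/height = -239°·8/15 = -127.4667° = -2.224713 rad
cos θ = -0.608300, sin θ = -0.793707 (intermediates below are computed at full precision and shown rounded to 5 d.p.)
v1: (-4.5,0) → rotate → (2.73735,3.57168) → ×s → (5.58419,7.28623) → (5.58,7.29)
v2: (4,-5) → rotate → (-6.40174,-0.13333) → ×s → (-13.05954,-0.27199) → (-13.06,-0.27)
v3: (2,1) → rotate → (-0.42289,-2.19571) → ×s → (-0.86270,-4.47926) → (-0.86,-4.48)

Cross-section at z=8: (5.58,7.29) (-13.06,-0.27) (-0.86,-4.48)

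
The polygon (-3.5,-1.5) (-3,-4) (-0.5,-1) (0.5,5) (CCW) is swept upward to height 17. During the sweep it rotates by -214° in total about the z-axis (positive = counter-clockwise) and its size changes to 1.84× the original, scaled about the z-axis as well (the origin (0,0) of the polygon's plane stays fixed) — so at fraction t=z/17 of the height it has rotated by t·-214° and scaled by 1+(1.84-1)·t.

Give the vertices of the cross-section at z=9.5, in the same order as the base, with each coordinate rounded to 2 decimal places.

t = z/height = 9.5/17 = 0.558824
s = 1 + (scale-1)·z/height = 1 + (1.84-1)·9.5/17 = 1.469412
θ = twist·z/height = -214°·9.5/17 = -119.5882° = -2.087208 rad
cos θ = -0.493763, sin θ = -0.869596 (intermediates below are computed at full precision and shown rounded to 5 d.p.)
v1: (-3.5,-1.5) → rotate → (0.42378,3.78423) → ×s → (0.62270,5.56060) → (0.62,5.56)
v2: (-3,-4) → rotate → (-1.99710,4.58384) → ×s → (-2.93456,6.73555) → (-2.93,6.74)
v3: (-0.5,-1) → rotate → (-0.62271,0.92856) → ×s → (-0.91502,1.36444) → (-0.92,1.36)
v4: (0.5,5) → rotate → (4.10110,-2.90361) → ×s → (6.02620,-4.26661) → (6.03,-4.27)

Cross-section at z=9.5: (0.62,5.56) (-2.93,6.74) (-0.92,1.36) (6.03,-4.27)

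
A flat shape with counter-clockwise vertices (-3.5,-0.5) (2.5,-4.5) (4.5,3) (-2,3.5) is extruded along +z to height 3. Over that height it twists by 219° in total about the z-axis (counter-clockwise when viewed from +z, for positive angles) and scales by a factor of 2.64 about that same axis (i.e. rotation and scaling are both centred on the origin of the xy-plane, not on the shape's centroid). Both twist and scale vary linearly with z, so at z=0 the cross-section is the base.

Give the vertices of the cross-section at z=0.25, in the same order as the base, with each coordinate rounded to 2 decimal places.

t = z/height = 0.25/3 = 0.0833333
s = 1 + (scale-1)·z/height = 1 + (2.64-1)·0.25/3 = 1.136667
θ = twist·z/height = 219°·0.25/3 = 18.2500° = 0.318523 rad
cos θ = 0.949699, sin θ = 0.313164 (intermediates below are computed at full precision and shown rounded to 5 d.p.)
v1: (-3.5,-0.5) → rotate → (-3.16737,-1.57092) → ×s → (-3.60024,-1.78562) → (-3.60,-1.79)
v2: (2.5,-4.5) → rotate → (3.78348,-3.49074) → ×s → (4.30056,-3.96780) → (4.30,-3.97)
v3: (4.5,3) → rotate → (3.33415,4.25833) → ×s → (3.78982,4.84031) → (3.79,4.84)
v4: (-2,3.5) → rotate → (-2.99547,2.69762) → ×s → (-3.40485,3.06629) → (-3.40,3.07)

Cross-section at z=0.25: (-3.60,-1.79) (4.30,-3.97) (3.79,4.84) (-3.40,3.07)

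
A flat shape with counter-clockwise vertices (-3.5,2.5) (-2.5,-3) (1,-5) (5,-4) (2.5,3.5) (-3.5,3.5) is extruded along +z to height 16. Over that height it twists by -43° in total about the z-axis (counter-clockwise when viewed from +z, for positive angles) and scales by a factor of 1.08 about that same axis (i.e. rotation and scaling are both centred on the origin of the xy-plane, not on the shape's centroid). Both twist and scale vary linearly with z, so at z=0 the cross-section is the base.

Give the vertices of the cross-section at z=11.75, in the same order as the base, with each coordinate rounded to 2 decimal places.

t = z/height = 11.75/16 = 0.734375
s = 1 + (scale-1)·z/height = 1 + (1.08-1)·11.75/16 = 1.058750
θ = twist·z/height = -43°·11.75/16 = -31.5781° = -0.551142 rad
cos θ = 0.851927, sin θ = -0.523661 (intermediates below are computed at full precision and shown rounded to 5 d.p.)
v1: (-3.5,2.5) → rotate → (-1.67259,3.96263) → ×s → (-1.77086,4.19543) → (-1.77,4.20)
v2: (-2.5,-3) → rotate → (-3.70080,-1.24663) → ×s → (-3.91822,-1.31987) → (-3.92,-1.32)
v3: (1,-5) → rotate → (-1.76638,-4.78330) → ×s → (-1.87015,-5.06431) → (-1.87,-5.06)
v4: (5,-4) → rotate → (2.16499,-6.02601) → ×s → (2.29219,-6.38004) → (2.29,-6.38)
v5: (2.5,3.5) → rotate → (3.96263,1.67259) → ×s → (4.19543,1.77086) → (4.20,1.77)
v6: (-3.5,3.5) → rotate → (-1.14893,4.81456) → ×s → (-1.21643,5.09741) → (-1.22,5.10)

Cross-section at z=11.75: (-1.77,4.20) (-3.92,-1.32) (-1.87,-5.06) (2.29,-6.38) (4.20,1.77) (-1.22,5.10)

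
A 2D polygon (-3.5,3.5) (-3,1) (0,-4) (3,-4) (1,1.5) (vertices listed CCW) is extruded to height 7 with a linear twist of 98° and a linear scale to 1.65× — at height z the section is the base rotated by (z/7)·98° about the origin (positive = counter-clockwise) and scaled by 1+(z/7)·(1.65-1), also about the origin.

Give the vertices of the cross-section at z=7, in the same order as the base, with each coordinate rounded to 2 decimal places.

t = z/height = 7/7 = 1
s = 1 + (scale-1)·z/height = 1 + (1.65-1)·7/7 = 1.650000
θ = twist·z/height = 98°·7/7 = 98.0000° = 1.710423 rad
cos θ = -0.139173, sin θ = 0.990268 (intermediates below are computed at full precision and shown rounded to 5 d.p.)
v1: (-3.5,3.5) → rotate → (-2.97883,-3.95304) → ×s → (-4.91507,-6.52252) → (-4.92,-6.52)
v2: (-3,1) → rotate → (-0.57275,-3.10998) → ×s → (-0.94504,-5.13146) → (-0.95,-5.13)
v3: (0,-4) → rotate → (3.96107,0.55669) → ×s → (6.53577,0.91854) → (6.54,0.92)
v4: (3,-4) → rotate → (3.54355,3.52750) → ×s → (5.84686,5.82037) → (5.85,5.82)
v5: (1,1.5) → rotate → (-1.62458,0.78151) → ×s → (-2.68055,1.28949) → (-2.68,1.29)

Cross-section at z=7: (-4.92,-6.52) (-0.95,-5.13) (6.54,0.92) (5.85,5.82) (-2.68,1.29)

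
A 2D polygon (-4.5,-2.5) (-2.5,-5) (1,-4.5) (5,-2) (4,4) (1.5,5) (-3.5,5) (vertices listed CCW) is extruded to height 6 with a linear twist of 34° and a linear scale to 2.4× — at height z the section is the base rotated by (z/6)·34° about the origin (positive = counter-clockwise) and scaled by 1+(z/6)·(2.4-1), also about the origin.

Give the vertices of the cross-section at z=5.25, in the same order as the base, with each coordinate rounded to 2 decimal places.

Cross-section at z=5.25: (-5.93,-9.80) (0.69,-12.42) (6.90,-7.59) (11.87,1.66) (3.31,12.14) (-2.62,11.31) (-12.28,5.79)

t = z/height = 5.25/6 = 0.875
s = 1 + (scale-1)·z/height = 1 + (2.4-1)·5.25/6 = 2.225000
θ = twist·z/height = 34°·5.25/6 = 29.7500° = 0.519235 rad
cos θ = 0.868199, sin θ = 0.496217 (intermediates below are computed at full precision and shown rounded to 5 d.p.)
v1: (-4.5,-2.5) → rotate → (-2.66635,-4.40347) → ×s → (-5.93264,-9.79772) → (-5.93,-9.80)
v2: (-2.5,-5) → rotate → (0.31059,-5.58154) → ×s → (0.69105,-12.41892) → (0.69,-12.42)
v3: (1,-4.5) → rotate → (3.10117,-3.41068) → ×s → (6.90011,-7.58876) → (6.90,-7.59)
v4: (5,-2) → rotate → (5.33343,0.74468) → ×s → (11.86688,1.65692) → (11.87,1.66)
v5: (4,4) → rotate → (1.48793,5.45766) → ×s → (3.31064,12.14330) → (3.31,12.14)
v6: (1.5,5) → rotate → (-1.17878,5.08532) → ×s → (-2.62280,11.31483) → (-2.62,11.31)
v7: (-3.5,5) → rotate → (-5.51978,2.60424) → ×s → (-12.28151,5.79443) → (-12.28,5.79)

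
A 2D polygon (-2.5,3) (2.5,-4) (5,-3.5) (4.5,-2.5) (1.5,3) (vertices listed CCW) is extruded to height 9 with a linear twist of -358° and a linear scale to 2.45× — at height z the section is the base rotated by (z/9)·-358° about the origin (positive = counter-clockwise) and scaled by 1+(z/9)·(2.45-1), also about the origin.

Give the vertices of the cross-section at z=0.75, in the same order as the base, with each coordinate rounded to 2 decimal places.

Cross-section at z=0.75: (-0.76,4.31) (0.20,-5.28) (2.91,-6.19) (2.98,-4.94) (3.13,2.08)

t = z/height = 0.75/9 = 0.0833333
s = 1 + (scale-1)·z/height = 1 + (2.45-1)·0.75/9 = 1.120833
θ = twist·z/height = -358°·0.75/9 = -29.8333° = -0.520690 rad
cos θ = 0.867476, sin θ = -0.497479 (intermediates below are computed at full precision and shown rounded to 5 d.p.)
v1: (-2.5,3) → rotate → (-0.67625,3.84613) → ×s → (-0.75797,4.31087) → (-0.76,4.31)
v2: (2.5,-4) → rotate → (0.17878,-4.71360) → ×s → (0.20038,-5.28316) → (0.20,-5.28)
v3: (5,-3.5) → rotate → (2.59621,-5.52356) → ×s → (2.90991,-6.19099) → (2.91,-6.19)
v4: (4.5,-2.5) → rotate → (2.65995,-4.40734) → ×s → (2.98136,-4.93990) → (2.98,-4.94)
v5: (1.5,3) → rotate → (2.79365,1.85621) → ×s → (3.13122,2.08050) → (3.13,2.08)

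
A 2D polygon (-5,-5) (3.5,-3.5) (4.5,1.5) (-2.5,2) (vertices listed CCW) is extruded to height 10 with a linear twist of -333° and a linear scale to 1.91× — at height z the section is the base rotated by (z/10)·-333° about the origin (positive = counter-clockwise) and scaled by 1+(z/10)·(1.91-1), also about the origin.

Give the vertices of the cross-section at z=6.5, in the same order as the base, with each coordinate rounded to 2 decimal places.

Cross-section at z=6.5: (11.13,1.67) (-1.17,7.79) (-7.18,2.33) (1.31,-4.92)

t = z/height = 6.5/10 = 0.65
s = 1 + (scale-1)·z/height = 1 + (1.91-1)·6.5/10 = 1.591500
θ = twist·z/height = -333°·6.5/10 = -216.4500° = -3.777765 rad
cos θ = -0.804376, sin θ = 0.594121 (intermediates below are computed at full precision and shown rounded to 5 d.p.)
v1: (-5,-5) → rotate → (6.99248,1.05127) → ×s → (11.12854,1.67310) → (11.13,1.67)
v2: (3.5,-3.5) → rotate → (-0.73589,4.89474) → ×s → (-1.17117,7.78998) → (-1.17,7.79)
v3: (4.5,1.5) → rotate → (-4.51087,1.46698) → ×s → (-7.17905,2.33470) → (-7.18,2.33)
v4: (-2.5,2) → rotate → (0.82270,-3.09405) → ×s → (1.30932,-4.92419) → (1.31,-4.92)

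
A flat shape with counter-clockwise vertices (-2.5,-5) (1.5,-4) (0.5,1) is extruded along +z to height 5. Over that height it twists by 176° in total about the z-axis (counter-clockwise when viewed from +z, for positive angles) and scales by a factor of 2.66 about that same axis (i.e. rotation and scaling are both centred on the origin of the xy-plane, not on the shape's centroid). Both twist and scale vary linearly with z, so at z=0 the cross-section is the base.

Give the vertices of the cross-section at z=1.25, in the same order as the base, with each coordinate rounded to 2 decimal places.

t = z/height = 1.25/5 = 0.25
s = 1 + (scale-1)·z/height = 1 + (2.66-1)·1.25/5 = 1.415000
θ = twist·z/height = 176°·1.25/5 = 44.0000° = 0.767945 rad
cos θ = 0.719340, sin θ = 0.694658 (intermediates below are computed at full precision and shown rounded to 5 d.p.)
v1: (-2.5,-5) → rotate → (1.67494,-5.33334) → ×s → (2.37004,-7.54668) → (2.37,-7.55)
v2: (1.5,-4) → rotate → (3.85764,-1.83537) → ×s → (5.45857,-2.59705) → (5.46,-2.60)
v3: (0.5,1) → rotate → (-0.33499,1.06667) → ×s → (-0.47401,1.50934) → (-0.47,1.51)

Cross-section at z=1.25: (2.37,-7.55) (5.46,-2.60) (-0.47,1.51)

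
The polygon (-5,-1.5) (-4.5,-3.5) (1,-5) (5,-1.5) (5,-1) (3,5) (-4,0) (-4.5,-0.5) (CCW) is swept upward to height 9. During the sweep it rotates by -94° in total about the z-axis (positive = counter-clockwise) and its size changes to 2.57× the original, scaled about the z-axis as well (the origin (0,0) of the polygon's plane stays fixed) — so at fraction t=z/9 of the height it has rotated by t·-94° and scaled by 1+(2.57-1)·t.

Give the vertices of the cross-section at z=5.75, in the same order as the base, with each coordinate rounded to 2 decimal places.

Cross-section at z=5.75: (-7.60,7.18) (-10.57,4.31) (-7.68,-6.73) (2.40,-10.18) (3.26,-9.68) (11.68,-0.21) (-4.00,6.94) (-5.37,7.31)

t = z/height = 5.75/9 = 0.638889
s = 1 + (scale-1)·z/height = 1 + (2.57-1)·5.75/9 = 2.003056
θ = twist·z/height = -94°·5.75/9 = -60.0556° = -1.048167 rad
cos θ = 0.499160, sin θ = -0.866510 (intermediates below are computed at full precision and shown rounded to 5 d.p.)
v1: (-5,-1.5) → rotate → (-3.79556,3.58381) → ×s → (-7.60273,7.17857) → (-7.60,7.18)
v2: (-4.5,-3.5) → rotate → (-5.27900,2.15223) → ×s → (-10.57414,4.31104) → (-10.57,4.31)
v3: (1,-5) → rotate → (-3.83339,-3.36231) → ×s → (-7.67849,-6.73489) → (-7.68,-6.73)
v4: (5,-1.5) → rotate → (1.19604,-5.08129) → ×s → (2.39573,-10.17810) → (2.40,-10.18)
v5: (5,-1) → rotate → (1.62929,-4.83171) → ×s → (3.26356,-9.67818) → (3.26,-9.68)
v6: (3,5) → rotate → (5.83003,-0.10373) → ×s → (11.67787,-0.20778) → (11.68,-0.21)
v7: (-4,0) → rotate → (-1.99664,3.46604) → ×s → (-3.99938,6.94267) → (-4.00,6.94)
v8: (-4.5,-0.5) → rotate → (-2.67948,3.64971) → ×s → (-5.36714,7.31058) → (-5.37,7.31)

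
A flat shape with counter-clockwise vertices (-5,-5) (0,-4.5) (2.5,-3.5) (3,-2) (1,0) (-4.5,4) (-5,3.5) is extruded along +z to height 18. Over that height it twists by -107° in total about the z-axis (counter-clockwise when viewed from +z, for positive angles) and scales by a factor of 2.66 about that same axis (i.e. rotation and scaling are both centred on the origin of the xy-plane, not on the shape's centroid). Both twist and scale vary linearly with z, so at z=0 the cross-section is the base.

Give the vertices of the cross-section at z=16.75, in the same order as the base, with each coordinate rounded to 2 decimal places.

t = z/height = 16.75/18 = 0.930556
s = 1 + (scale-1)·z/height = 1 + (2.66-1)·16.75/18 = 2.544722
θ = twist·z/height = -107°·16.75/18 = -99.5694° = -1.737815 rad
cos θ = -0.166243, sin θ = -0.986085 (intermediates below are computed at full precision and shown rounded to 5 d.p.)
v1: (-5,-5) → rotate → (-4.09921,5.76164) → ×s → (-10.43135,14.66177) → (-10.43,14.66)
v2: (0,-4.5) → rotate → (-4.43738,0.74809) → ×s → (-11.29190,1.90369) → (-11.29,1.90)
v3: (2.5,-3.5) → rotate → (-3.86690,-1.88336) → ×s → (-9.84020,-4.79263) → (-9.84,-4.79)
v4: (3,-2) → rotate → (-2.47090,-2.62577) → ×s → (-6.28775,-6.68185) → (-6.29,-6.68)
v5: (1,0) → rotate → (-0.16624,-0.98608) → ×s → (-0.42304,-2.50931) → (-0.42,-2.51)
v6: (-4.5,4) → rotate → (4.69243,3.77241) → ×s → (11.94094,9.59974) → (11.94,9.60)
v7: (-5,3.5) → rotate → (4.28251,4.34857) → ×s → (10.89780,11.06591) → (10.90,11.07)

Cross-section at z=16.75: (-10.43,14.66) (-11.29,1.90) (-9.84,-4.79) (-6.29,-6.68) (-0.42,-2.51) (11.94,9.60) (10.90,11.07)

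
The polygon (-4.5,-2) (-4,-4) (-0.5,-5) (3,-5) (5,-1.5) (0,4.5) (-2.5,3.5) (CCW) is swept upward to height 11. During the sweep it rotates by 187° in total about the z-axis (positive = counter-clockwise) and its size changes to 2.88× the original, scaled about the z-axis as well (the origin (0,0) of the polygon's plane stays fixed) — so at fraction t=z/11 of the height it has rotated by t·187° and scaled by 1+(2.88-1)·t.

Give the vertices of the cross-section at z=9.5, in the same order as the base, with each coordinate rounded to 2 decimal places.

t = z/height = 9.5/11 = 0.863636
s = 1 + (scale-1)·z/height = 1 + (2.88-1)·9.5/11 = 2.623636
θ = twist·z/height = 187°·9.5/11 = 161.5000° = 2.818707 rad
cos θ = -0.948324, sin θ = 0.317305 (intermediates below are computed at full precision and shown rounded to 5 d.p.)
v1: (-4.5,-2) → rotate → (4.90207,0.46878) → ×s → (12.86124,1.22990) → (12.86,1.23)
v2: (-4,-4) → rotate → (5.06251,2.52408) → ×s → (13.28219,6.62226) → (13.28,6.62)
v3: (-0.5,-5) → rotate → (2.06069,4.58297) → ×s → (5.40649,12.02404) → (5.41,12.02)
v4: (3,-5) → rotate → (-1.25845,5.69353) → ×s → (-3.30171,14.93776) → (-3.30,14.94)
v5: (5,-1.5) → rotate → (-4.26566,3.00901) → ×s → (-11.19154,7.89454) → (-11.19,7.89)
v6: (0,4.5) → rotate → (-1.42787,-4.26746) → ×s → (-3.74621,-11.19625) → (-3.75,-11.20)
v7: (-2.5,3.5) → rotate → (1.26024,-4.11239) → ×s → (3.30642,-10.78943) → (3.31,-10.79)

Cross-section at z=9.5: (12.86,1.23) (13.28,6.62) (5.41,12.02) (-3.30,14.94) (-11.19,7.89) (-3.75,-11.20) (3.31,-10.79)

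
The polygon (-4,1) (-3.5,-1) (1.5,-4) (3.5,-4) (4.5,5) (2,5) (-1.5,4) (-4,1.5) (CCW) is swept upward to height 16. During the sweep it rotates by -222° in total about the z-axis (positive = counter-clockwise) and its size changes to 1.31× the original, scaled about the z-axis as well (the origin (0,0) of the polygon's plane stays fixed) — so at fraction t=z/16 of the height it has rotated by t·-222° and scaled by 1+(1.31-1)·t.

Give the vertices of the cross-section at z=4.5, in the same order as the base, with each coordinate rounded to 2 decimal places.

Cross-section at z=4.5: (-1.05,4.36) (-2.72,2.87) (-3.10,-3.46) (-2.09,-5.39) (7.08,-1.82) (5.83,0.59) (3.10,3.46) (-0.57,4.61)

t = z/height = 4.5/16 = 0.28125
s = 1 + (scale-1)·z/height = 1 + (1.31-1)·4.5/16 = 1.087188
θ = twist·z/height = -222°·4.5/16 = -62.4375° = -1.089740 rad
cos θ = 0.462716, sin θ = -0.886507 (intermediates below are computed at full precision and shown rounded to 5 d.p.)
v1: (-4,1) → rotate → (-0.96436,4.00874) → ×s → (-1.04844,4.35825) → (-1.05,4.36)
v2: (-3.5,-1) → rotate → (-2.50601,2.64006) → ×s → (-2.72451,2.87024) → (-2.72,2.87)
v3: (1.5,-4) → rotate → (-2.85195,-3.18062) → ×s → (-3.10061,-3.45793) → (-3.10,-3.46)
v4: (3.5,-4) → rotate → (-1.92652,-4.95364) → ×s → (-2.09449,-5.38553) → (-2.09,-5.39)
v5: (4.5,5) → rotate → (6.51475,-1.67570) → ×s → (7.08276,-1.82180) → (7.08,-1.82)
v6: (2,5) → rotate → (5.35796,0.54057) → ×s → (5.82511,0.58770) → (5.83,0.59)
v7: (-1.5,4) → rotate → (2.85195,3.18062) → ×s → (3.10061,3.45793) → (3.10,3.46)
v8: (-4,1.5) → rotate → (-0.52110,4.24010) → ×s → (-0.56654,4.60978) → (-0.57,4.61)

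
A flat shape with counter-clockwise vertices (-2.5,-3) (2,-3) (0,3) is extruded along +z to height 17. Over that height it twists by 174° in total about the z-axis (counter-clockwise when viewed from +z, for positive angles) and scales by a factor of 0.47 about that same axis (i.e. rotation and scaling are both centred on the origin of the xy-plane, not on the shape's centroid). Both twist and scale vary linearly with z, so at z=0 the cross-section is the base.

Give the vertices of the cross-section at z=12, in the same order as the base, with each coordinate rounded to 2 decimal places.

t = z/height = 12/17 = 0.705882
s = 1 + (scale-1)·z/height = 1 + (0.47-1)·12/17 = 0.625882
θ = twist·z/height = 174°·12/17 = 122.8235° = 2.143675 rad
cos θ = -0.542053, sin θ = 0.840344 (intermediates below are computed at full precision and shown rounded to 5 d.p.)
v1: (-2.5,-3) → rotate → (3.87617,-0.47470) → ×s → (2.42602,-0.29711) → (2.43,-0.30)
v2: (2,-3) → rotate → (1.43693,3.30685) → ×s → (0.89935,2.06970) → (0.90,2.07)
v3: (0,3) → rotate → (-2.52103,-1.62616) → ×s → (-1.57787,-1.01778) → (-1.58,-1.02)

Cross-section at z=12: (2.43,-0.30) (0.90,2.07) (-1.58,-1.02)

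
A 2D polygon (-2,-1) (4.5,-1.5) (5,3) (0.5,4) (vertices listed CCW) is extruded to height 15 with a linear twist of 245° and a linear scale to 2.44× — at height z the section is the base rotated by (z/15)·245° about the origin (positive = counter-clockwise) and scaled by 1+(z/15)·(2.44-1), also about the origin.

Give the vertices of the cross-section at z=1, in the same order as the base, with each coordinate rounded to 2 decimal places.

Cross-section at z=1: (-1.80,-1.67) (5.20,-0.19) (4.33,4.70) (-0.71,4.36)

t = z/height = 1/15 = 0.0666667
s = 1 + (scale-1)·z/height = 1 + (2.44-1)·1/15 = 1.096000
θ = twist·z/height = 245°·1/15 = 16.3333° = 0.285070 rad
cos θ = 0.959642, sin θ = 0.281225 (intermediates below are computed at full precision and shown rounded to 5 d.p.)
v1: (-2,-1) → rotate → (-1.63806,-1.52209) → ×s → (-1.79531,-1.66821) → (-1.80,-1.67)
v2: (4.5,-1.5) → rotate → (4.74023,-0.17395) → ×s → (5.19529,-0.19065) → (5.20,-0.19)
v3: (5,3) → rotate → (3.95453,4.28505) → ×s → (4.33417,4.69642) → (4.33,4.70)
v4: (0.5,4) → rotate → (-0.64508,3.97918) → ×s → (-0.70701,4.36118) → (-0.71,4.36)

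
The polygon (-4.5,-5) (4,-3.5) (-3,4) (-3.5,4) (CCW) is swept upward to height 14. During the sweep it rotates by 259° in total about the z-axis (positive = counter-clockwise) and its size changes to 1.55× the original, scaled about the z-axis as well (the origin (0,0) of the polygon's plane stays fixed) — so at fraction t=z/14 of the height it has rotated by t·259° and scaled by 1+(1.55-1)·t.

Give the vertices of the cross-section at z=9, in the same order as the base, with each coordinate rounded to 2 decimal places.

Cross-section at z=9: (7.50,5.16) (-4.16,5.87) (2.68,-6.21) (3.34,-6.37)

t = z/height = 9/14 = 0.642857
s = 1 + (scale-1)·z/height = 1 + (1.55-1)·9/14 = 1.353571
θ = twist·z/height = 259°·9/14 = 166.5000° = 2.905973 rad
cos θ = -0.972370, sin θ = 0.233445 (intermediates below are computed at full precision and shown rounded to 5 d.p.)
v1: (-4.5,-5) → rotate → (5.54289,3.81135) → ×s → (7.50270,5.15893) → (7.50,5.16)
v2: (4,-3.5) → rotate → (-3.07242,4.33708) → ×s → (-4.15874,5.87054) → (-4.16,5.87)
v3: (-3,4) → rotate → (1.98333,-4.58982) → ×s → (2.68458,-6.21264) → (2.68,-6.21)
v4: (-3.5,4) → rotate → (2.46951,-4.70654) → ×s → (3.34266,-6.37064) → (3.34,-6.37)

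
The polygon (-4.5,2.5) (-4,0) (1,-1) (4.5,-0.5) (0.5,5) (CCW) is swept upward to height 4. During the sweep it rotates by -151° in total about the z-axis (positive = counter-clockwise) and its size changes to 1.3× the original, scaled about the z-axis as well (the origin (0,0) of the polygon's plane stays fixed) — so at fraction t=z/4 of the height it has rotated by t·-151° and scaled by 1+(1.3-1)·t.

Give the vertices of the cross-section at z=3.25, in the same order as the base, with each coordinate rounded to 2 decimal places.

Cross-section at z=3.25: (5.64,3.03) (2.69,4.19) (-1.72,-0.38) (-3.55,-4.37) (4.90,-3.88)

t = z/height = 3.25/4 = 0.8125
s = 1 + (scale-1)·z/height = 1 + (1.3-1)·3.25/4 = 1.243750
θ = twist·z/height = -151°·3.25/4 = -122.6875° = -2.141301 rad
cos θ = -0.540057, sin θ = -0.841629 (intermediates below are computed at full precision and shown rounded to 5 d.p.)
v1: (-4.5,2.5) → rotate → (4.53433,2.43719) → ×s → (5.63957,3.03125) → (5.64,3.03)
v2: (-4,0) → rotate → (2.16023,3.36651) → ×s → (2.68678,4.18710) → (2.69,4.19)
v3: (1,-1) → rotate → (-1.38169,-0.30157) → ×s → (-1.71847,-0.37508) → (-1.72,-0.38)
v4: (4.5,-0.5) → rotate → (-2.85107,-3.51730) → ×s → (-3.54602,-4.37464) → (-3.55,-4.37)
v5: (0.5,5) → rotate → (3.93811,-3.12110) → ×s → (4.89803,-3.88187) → (4.90,-3.88)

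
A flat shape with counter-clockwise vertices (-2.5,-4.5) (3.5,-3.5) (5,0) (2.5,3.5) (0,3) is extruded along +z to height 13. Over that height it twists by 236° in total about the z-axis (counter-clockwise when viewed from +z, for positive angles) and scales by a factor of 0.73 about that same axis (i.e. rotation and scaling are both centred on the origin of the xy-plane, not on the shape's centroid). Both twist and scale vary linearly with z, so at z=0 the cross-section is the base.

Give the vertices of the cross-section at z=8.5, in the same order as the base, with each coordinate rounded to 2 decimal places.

Cross-section at z=8.5: (3.46,2.45) (-1.35,3.85) (-3.71,1.79) (-3.10,-1.70) (-1.07,-2.23)

t = z/height = 8.5/13 = 0.653846
s = 1 + (scale-1)·z/height = 1 + (0.73-1)·8.5/13 = 0.823462
θ = twist·z/height = 236°·8.5/13 = 154.3077° = 2.693177 rad
cos θ = -0.901135, sin θ = 0.433538 (intermediates below are computed at full precision and shown rounded to 5 d.p.)
v1: (-2.5,-4.5) → rotate → (4.20376,2.97126) → ×s → (3.46163,2.44672) → (3.46,2.45)
v2: (3.5,-3.5) → rotate → (-1.63659,4.67136) → ×s → (-1.34767,3.84668) → (-1.35,3.85)
v3: (5,0) → rotate → (-4.50568,2.16769) → ×s → (-3.71025,1.78501) → (-3.71,1.79)
v4: (2.5,3.5) → rotate → (-3.77022,-2.07013) → ×s → (-3.10463,-1.70467) → (-3.10,-1.70)
v5: (0,3) → rotate → (-1.30061,-2.70341) → ×s → (-1.07101,-2.22615) → (-1.07,-2.23)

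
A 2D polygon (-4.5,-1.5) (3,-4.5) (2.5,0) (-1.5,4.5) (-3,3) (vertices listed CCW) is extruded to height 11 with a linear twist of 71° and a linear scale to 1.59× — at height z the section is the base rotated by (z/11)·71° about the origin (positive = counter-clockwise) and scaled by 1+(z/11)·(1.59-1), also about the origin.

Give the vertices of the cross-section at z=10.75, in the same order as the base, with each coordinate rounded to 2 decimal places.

t = z/height = 10.75/11 = 0.977273
s = 1 + (scale-1)·z/height = 1 + (1.59-1)·10.75/11 = 1.576591
θ = twist·z/height = 71°·10.75/11 = 69.3864° = 1.211021 rad
cos θ = 0.352064, sin θ = 0.935976 (intermediates below are computed at full precision and shown rounded to 5 d.p.)
v1: (-4.5,-1.5) → rotate → (-0.18033,-4.73999) → ×s → (-0.28430,-7.47302) → (-0.28,-7.47)
v2: (3,-4.5) → rotate → (5.26808,1.22364) → ×s → (8.30561,1.92918) → (8.31,1.93)
v3: (2.5,0) → rotate → (0.88016,2.33994) → ×s → (1.38765,3.68913) → (1.39,3.69)
v4: (-1.5,4.5) → rotate → (-4.73999,0.18033) → ×s → (-7.47302,0.28430) → (-7.47,0.28)
v5: (-3,3) → rotate → (-3.86412,-1.75173) → ×s → (-6.09214,-2.76177) → (-6.09,-2.76)

Cross-section at z=10.75: (-0.28,-7.47) (8.31,1.93) (1.39,3.69) (-7.47,0.28) (-6.09,-2.76)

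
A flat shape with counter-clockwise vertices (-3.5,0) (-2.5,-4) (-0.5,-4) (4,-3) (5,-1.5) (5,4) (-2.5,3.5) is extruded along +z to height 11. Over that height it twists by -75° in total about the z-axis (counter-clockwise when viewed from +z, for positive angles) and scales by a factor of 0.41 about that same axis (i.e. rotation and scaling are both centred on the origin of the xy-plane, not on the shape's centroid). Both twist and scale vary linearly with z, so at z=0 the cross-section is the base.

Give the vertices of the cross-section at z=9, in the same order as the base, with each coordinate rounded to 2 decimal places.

Cross-section at z=9: (-0.87,1.59) (-2.44,0.14) (-1.94,-0.76) (-0.37,-2.56) (0.56,-2.64) (3.06,-1.28) (0.97,2.00)

t = z/height = 9/11 = 0.818182
s = 1 + (scale-1)·z/height = 1 + (0.41-1)·9/11 = 0.517273
θ = twist·z/height = -75°·9/11 = -61.3636° = -1.070997 rad
cos θ = 0.479249, sin θ = -0.877679 (intermediates below are computed at full precision and shown rounded to 5 d.p.)
v1: (-3.5,0) → rotate → (-1.67737,3.07188) → ×s → (-0.86766,1.58900) → (-0.87,1.59)
v2: (-2.5,-4) → rotate → (-4.70884,0.27720) → ×s → (-2.43575,0.14339) → (-2.44,0.14)
v3: (-0.5,-4) → rotate → (-3.75034,-1.47816) → ×s → (-1.93995,-0.76461) → (-1.94,-0.76)
v4: (4,-3) → rotate → (-0.71604,-4.94846) → ×s → (-0.37039,-2.55970) → (-0.37,-2.56)
v5: (5,-1.5) → rotate → (1.07973,-5.10727) → ×s → (0.55851,-2.64185) → (0.56,-2.64)
v6: (5,4) → rotate → (5.90696,-2.47140) → ×s → (3.05551,-1.27839) → (3.06,-1.28)
v7: (-2.5,3.5) → rotate → (1.87375,3.87157) → ×s → (0.96924,2.00266) → (0.97,2.00)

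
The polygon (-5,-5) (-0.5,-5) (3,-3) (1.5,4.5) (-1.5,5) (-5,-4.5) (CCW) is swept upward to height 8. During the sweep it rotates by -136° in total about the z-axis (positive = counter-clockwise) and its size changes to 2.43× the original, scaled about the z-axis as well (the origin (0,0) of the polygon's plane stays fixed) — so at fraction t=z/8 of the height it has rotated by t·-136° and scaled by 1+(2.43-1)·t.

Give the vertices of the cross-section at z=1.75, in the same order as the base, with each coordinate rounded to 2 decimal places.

Cross-section at z=1.75: (-8.96,-2.44) (-3.83,-5.37) (1.47,-5.37) (4.64,4.15) (1.55,6.68) (-8.63,-1.87)

t = z/height = 1.75/8 = 0.21875
s = 1 + (scale-1)·z/height = 1 + (2.43-1)·1.75/8 = 1.312813
θ = twist·z/height = -136°·1.75/8 = -29.7500° = -0.519235 rad
cos θ = 0.868199, sin θ = -0.496217 (intermediates below are computed at full precision and shown rounded to 5 d.p.)
v1: (-5,-5) → rotate → (-6.82208,-1.85991) → ×s → (-8.95611,-2.44172) → (-8.96,-2.44)
v2: (-0.5,-5) → rotate → (-2.91518,-4.09289) → ×s → (-3.82709,-5.37319) → (-3.83,-5.37)
v3: (3,-3) → rotate → (1.11595,-4.09325) → ×s → (1.46503,-5.37366) → (1.47,-5.37)
v4: (1.5,4.5) → rotate → (3.53527,3.16257) → ×s → (4.64115,4.15186) → (4.64,4.15)
v5: (-1.5,5) → rotate → (1.17878,5.08532) → ×s → (1.54752,6.67607) → (1.55,6.68)
v6: (-5,-4.5) → rotate → (-6.57397,-1.42581) → ×s → (-8.63039,-1.87182) → (-8.63,-1.87)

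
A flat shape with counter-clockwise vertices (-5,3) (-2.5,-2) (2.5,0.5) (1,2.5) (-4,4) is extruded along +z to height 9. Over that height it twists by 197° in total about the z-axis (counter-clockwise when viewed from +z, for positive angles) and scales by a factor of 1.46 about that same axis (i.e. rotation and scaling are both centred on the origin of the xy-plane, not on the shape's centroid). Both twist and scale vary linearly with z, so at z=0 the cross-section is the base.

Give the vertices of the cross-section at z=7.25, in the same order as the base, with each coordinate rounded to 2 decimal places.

Cross-section at z=7.25: (4.89,-6.32) (4.19,1.31) (-3.44,0.61) (-2.52,-2.69) (3.12,-7.10)

t = z/height = 7.25/9 = 0.805556
s = 1 + (scale-1)·z/height = 1 + (1.46-1)·7.25/9 = 1.370556
θ = twist·z/height = 197°·7.25/9 = 158.6944° = 2.769741 rad
cos θ = -0.931656, sin θ = 0.363342 (intermediates below are computed at full precision and shown rounded to 5 d.p.)
v1: (-5,3) → rotate → (3.56826,-4.61168) → ×s → (4.89049,-6.32056) → (4.89,-6.32)
v2: (-2.5,-2) → rotate → (3.05582,0.95496) → ×s → (4.18818,1.30882) → (4.19,1.31)
v3: (2.5,0.5) → rotate → (-2.51081,0.44253) → ×s → (-3.44121,0.60651) → (-3.44,0.61)
v4: (1,2.5) → rotate → (-1.84001,-1.96580) → ×s → (-2.52184,-2.69424) → (-2.52,-2.69)
v5: (-4,4) → rotate → (2.27326,-5.17999) → ×s → (3.11563,-7.09946) → (3.12,-7.10)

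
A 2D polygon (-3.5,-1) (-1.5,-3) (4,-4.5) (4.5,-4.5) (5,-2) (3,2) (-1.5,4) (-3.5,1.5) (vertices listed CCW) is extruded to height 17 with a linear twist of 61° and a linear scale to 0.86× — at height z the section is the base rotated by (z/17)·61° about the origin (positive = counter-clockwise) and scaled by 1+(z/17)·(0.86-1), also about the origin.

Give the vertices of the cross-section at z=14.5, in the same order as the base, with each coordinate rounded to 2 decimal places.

t = z/height = 14.5/17 = 0.852941
s = 1 + (scale-1)·z/height = 1 + (0.86-1)·14.5/17 = 0.880588
θ = twist·z/height = 61°·14.5/17 = 52.0294° = 0.908085 rad
cos θ = 0.615257, sin θ = 0.788327 (intermediates below are computed at full precision and shown rounded to 5 d.p.)
v1: (-3.5,-1) → rotate → (-1.36507,-3.37440) → ×s → (-1.20207,-2.97146) → (-1.20,-2.97)
v2: (-1.5,-3) → rotate → (1.44209,-3.02826) → ×s → (1.26989,-2.66665) → (1.27,-2.67)
v3: (4,-4.5) → rotate → (6.00850,0.38465) → ×s → (5.29101,0.33872) → (5.29,0.34)
v4: (4.5,-4.5) → rotate → (6.31613,0.77881) → ×s → (5.56191,0.68581) → (5.56,0.69)
v5: (5,-2) → rotate → (4.65294,2.71112) → ×s → (4.09732,2.38738) → (4.10,2.39)
v6: (3,2) → rotate → (0.26912,3.59549) → ×s → (0.23698,3.16615) → (0.24,3.17)
v7: (-1.5,4) → rotate → (-4.07619,1.27854) → ×s → (-3.58945,1.12587) → (-3.59,1.13)
v8: (-3.5,1.5) → rotate → (-3.33589,-1.83626) → ×s → (-2.93754,-1.61699) → (-2.94,-1.62)

Cross-section at z=14.5: (-1.20,-2.97) (1.27,-2.67) (5.29,0.34) (5.56,0.69) (4.10,2.39) (0.24,3.17) (-3.59,1.13) (-2.94,-1.62)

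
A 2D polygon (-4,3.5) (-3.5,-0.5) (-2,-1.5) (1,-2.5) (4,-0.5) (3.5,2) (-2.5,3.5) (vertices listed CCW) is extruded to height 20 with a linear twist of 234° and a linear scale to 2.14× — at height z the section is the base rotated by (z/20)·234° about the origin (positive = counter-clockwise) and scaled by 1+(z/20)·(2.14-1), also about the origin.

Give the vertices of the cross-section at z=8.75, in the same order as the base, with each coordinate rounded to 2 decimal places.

Cross-section at z=8.75: (-3.84,-6.98) (1.86,-4.96) (2.84,-2.45) (3.34,2.27) (-0.55,6.02) (-4.05,4.48) (-4.32,-4.78)

t = z/height = 8.75/20 = 0.4375
s = 1 + (scale-1)·z/height = 1 + (2.14-1)·8.75/20 = 1.498750
θ = twist·z/height = 234°·8.75/20 = 102.3750° = 1.786781 rad
cos θ = -0.214309, sin θ = 0.976766 (intermediates below are computed at full precision and shown rounded to 5 d.p.)
v1: (-4,3.5) → rotate → (-2.56144,-4.65715) → ×s → (-3.83896,-6.97990) → (-3.84,-6.98)
v2: (-3.5,-0.5) → rotate → (1.23846,-3.31153) → ×s → (1.85615,-4.96315) → (1.86,-4.96)
v3: (-2,-1.5) → rotate → (1.89377,-1.63207) → ×s → (2.83828,-2.44606) → (2.84,-2.45)
v4: (1,-2.5) → rotate → (2.22761,1.51254) → ×s → (3.33862,2.26692) → (3.34,2.27)
v5: (4,-0.5) → rotate → (-0.36885,4.01422) → ×s → (-0.55282,6.01631) → (-0.55,6.02)
v6: (3.5,2) → rotate → (-2.70361,2.99006) → ×s → (-4.05204,4.48136) → (-4.05,4.48)
v7: (-2.5,3.5) → rotate → (-2.88291,-3.19200) → ×s → (-4.32076,-4.78401) → (-4.32,-4.78)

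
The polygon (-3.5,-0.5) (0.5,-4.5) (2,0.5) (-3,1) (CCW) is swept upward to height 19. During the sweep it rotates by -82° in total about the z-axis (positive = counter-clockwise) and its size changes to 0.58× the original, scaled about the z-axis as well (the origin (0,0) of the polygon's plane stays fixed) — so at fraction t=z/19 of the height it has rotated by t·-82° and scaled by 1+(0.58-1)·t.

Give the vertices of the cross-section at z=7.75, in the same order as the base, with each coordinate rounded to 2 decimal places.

t = z/height = 7.75/19 = 0.407895
s = 1 + (scale-1)·z/height = 1 + (0.58-1)·7.75/19 = 0.828684
θ = twist·z/height = -82°·7.75/19 = -33.4474° = -0.583767 rad
cos θ = 0.834392, sin θ = -0.551171 (intermediates below are computed at full precision and shown rounded to 5 d.p.)
v1: (-3.5,-0.5) → rotate → (-3.19596,1.51190) → ×s → (-2.64844,1.25289) → (-2.65,1.25)
v2: (0.5,-4.5) → rotate → (-2.06307,-4.03035) → ×s → (-1.70964,-3.33989) → (-1.71,-3.34)
v3: (2,0.5) → rotate → (1.94437,-0.68515) → ×s → (1.61127,-0.56777) → (1.61,-0.57)
v4: (-3,1) → rotate → (-1.95201,2.48790) → ×s → (-1.61760,2.06169) → (-1.62,2.06)

Cross-section at z=7.75: (-2.65,1.25) (-1.71,-3.34) (1.61,-0.57) (-1.62,2.06)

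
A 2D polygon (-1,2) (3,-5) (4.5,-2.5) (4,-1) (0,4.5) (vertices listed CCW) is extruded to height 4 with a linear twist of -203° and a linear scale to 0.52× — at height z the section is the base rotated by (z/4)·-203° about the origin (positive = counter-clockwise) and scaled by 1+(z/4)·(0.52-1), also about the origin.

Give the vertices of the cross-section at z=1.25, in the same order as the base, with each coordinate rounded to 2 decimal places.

Cross-section at z=1.25: (1.14,1.52) (-2.66,-4.18) (-0.19,-4.37) (0.76,-3.42) (3.42,1.71)

t = z/height = 1.25/4 = 0.3125
s = 1 + (scale-1)·z/height = 1 + (0.52-1)·1.25/4 = 0.850000
θ = twist·z/height = -203°·1.25/4 = -63.4375° = -1.107193 rad
cos θ = 0.447174, sin θ = -0.894447 (intermediates below are computed at full precision and shown rounded to 5 d.p.)
v1: (-1,2) → rotate → (1.34172,1.78879) → ×s → (1.14046,1.52048) → (1.14,1.52)
v2: (3,-5) → rotate → (-3.13071,-4.91921) → ×s → (-2.66111,-4.18133) → (-2.66,-4.18)
v3: (4.5,-2.5) → rotate → (-0.22384,-5.14295) → ×s → (-0.19026,-4.37150) → (-0.19,-4.37)
v4: (4,-1) → rotate → (0.89425,-4.02496) → ×s → (0.76011,-3.42122) → (0.76,-3.42)
v5: (0,4.5) → rotate → (4.02501,2.01228) → ×s → (3.42126,1.71044) → (3.42,1.71)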